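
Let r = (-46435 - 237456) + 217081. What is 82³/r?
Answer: -275684/33405 ≈ -8.2528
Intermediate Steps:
r = -66810 (r = -283891 + 217081 = -66810)
82³/r = 82³/(-66810) = 551368*(-1/66810) = -275684/33405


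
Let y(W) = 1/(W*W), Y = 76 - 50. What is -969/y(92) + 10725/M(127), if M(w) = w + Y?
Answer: -418278841/51 ≈ -8.2015e+6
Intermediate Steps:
Y = 26
y(W) = W⁻²
M(w) = 26 + w (M(w) = w + 26 = 26 + w)
-969/y(92) + 10725/M(127) = -969/(92⁻²) + 10725/(26 + 127) = -969/1/8464 + 10725/153 = -969*8464 + 10725*(1/153) = -8201616 + 3575/51 = -418278841/51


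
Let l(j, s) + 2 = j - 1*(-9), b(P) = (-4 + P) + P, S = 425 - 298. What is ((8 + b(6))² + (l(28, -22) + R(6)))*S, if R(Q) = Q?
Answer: 37719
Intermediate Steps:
S = 127
b(P) = -4 + 2*P
l(j, s) = 7 + j (l(j, s) = -2 + (j - 1*(-9)) = -2 + (j + 9) = -2 + (9 + j) = 7 + j)
((8 + b(6))² + (l(28, -22) + R(6)))*S = ((8 + (-4 + 2*6))² + ((7 + 28) + 6))*127 = ((8 + (-4 + 12))² + (35 + 6))*127 = ((8 + 8)² + 41)*127 = (16² + 41)*127 = (256 + 41)*127 = 297*127 = 37719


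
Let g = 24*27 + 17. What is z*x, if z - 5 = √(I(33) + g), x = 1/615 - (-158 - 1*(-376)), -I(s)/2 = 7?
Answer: -134069/123 - 134069*√651/615 ≈ -6652.2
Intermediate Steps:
g = 665 (g = 648 + 17 = 665)
I(s) = -14 (I(s) = -2*7 = -14)
x = -134069/615 (x = 1/615 - (-158 + 376) = 1/615 - 1*218 = 1/615 - 218 = -134069/615 ≈ -218.00)
z = 5 + √651 (z = 5 + √(-14 + 665) = 5 + √651 ≈ 30.515)
z*x = (5 + √651)*(-134069/615) = -134069/123 - 134069*√651/615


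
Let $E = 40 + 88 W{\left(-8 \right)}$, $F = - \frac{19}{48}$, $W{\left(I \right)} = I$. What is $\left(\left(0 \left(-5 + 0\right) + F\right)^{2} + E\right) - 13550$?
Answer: $- \frac{32748695}{2304} \approx -14214.0$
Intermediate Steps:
$F = - \frac{19}{48}$ ($F = \left(-19\right) \frac{1}{48} = - \frac{19}{48} \approx -0.39583$)
$E = -664$ ($E = 40 + 88 \left(-8\right) = 40 - 704 = -664$)
$\left(\left(0 \left(-5 + 0\right) + F\right)^{2} + E\right) - 13550 = \left(\left(0 \left(-5 + 0\right) - \frac{19}{48}\right)^{2} - 664\right) - 13550 = \left(\left(0 \left(-5\right) - \frac{19}{48}\right)^{2} - 664\right) - 13550 = \left(\left(0 - \frac{19}{48}\right)^{2} - 664\right) - 13550 = \left(\left(- \frac{19}{48}\right)^{2} - 664\right) - 13550 = \left(\frac{361}{2304} - 664\right) - 13550 = - \frac{1529495}{2304} - 13550 = - \frac{32748695}{2304}$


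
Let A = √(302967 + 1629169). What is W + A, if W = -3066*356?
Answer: -1091496 + 2*√483034 ≈ -1.0901e+6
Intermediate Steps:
A = 2*√483034 (A = √1932136 = 2*√483034 ≈ 1390.0)
W = -1091496
W + A = -1091496 + 2*√483034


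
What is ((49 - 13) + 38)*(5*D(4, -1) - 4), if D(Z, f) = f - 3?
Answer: -1776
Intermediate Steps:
D(Z, f) = -3 + f
((49 - 13) + 38)*(5*D(4, -1) - 4) = ((49 - 13) + 38)*(5*(-3 - 1) - 4) = (36 + 38)*(5*(-4) - 4) = 74*(-20 - 4) = 74*(-24) = -1776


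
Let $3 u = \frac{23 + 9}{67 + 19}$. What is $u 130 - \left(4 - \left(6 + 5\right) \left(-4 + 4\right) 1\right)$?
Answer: $\frac{1564}{129} \approx 12.124$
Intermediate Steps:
$u = \frac{16}{129}$ ($u = \frac{\left(23 + 9\right) \frac{1}{67 + 19}}{3} = \frac{32 \cdot \frac{1}{86}}{3} = \frac{1}{3} \cdot \frac{16}{43} = \frac{16}{129} \approx 0.12403$)
$u 130 - \left(4 - \left(6 + 5\right) \left(-4 + 4\right) 1\right) = \frac{16}{129} \cdot 130 - \left(4 - \left(6 + 5\right) \left(-4 + 4\right) 1\right) = \frac{2080}{129} - \left(4 - 11 \cdot 0 \cdot 1\right) = \frac{2080}{129} + \left(0 \cdot 1 - 4\right) = \frac{2080}{129} + \left(0 - 4\right) = \frac{2080}{129} - 4 = \frac{1564}{129}$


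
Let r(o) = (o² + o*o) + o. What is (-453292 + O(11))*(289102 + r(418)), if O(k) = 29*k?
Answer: -289435251864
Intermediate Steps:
r(o) = o + 2*o² (r(o) = (o² + o²) + o = 2*o² + o = o + 2*o²)
(-453292 + O(11))*(289102 + r(418)) = (-453292 + 29*11)*(289102 + 418*(1 + 2*418)) = (-453292 + 319)*(289102 + 418*(1 + 836)) = -452973*(289102 + 418*837) = -452973*(289102 + 349866) = -452973*638968 = -289435251864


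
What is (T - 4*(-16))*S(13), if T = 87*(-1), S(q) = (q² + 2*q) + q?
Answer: -4784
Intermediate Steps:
S(q) = q² + 3*q
T = -87
(T - 4*(-16))*S(13) = (-87 - 4*(-16))*(13*(3 + 13)) = (-87 + 64)*(13*16) = -23*208 = -4784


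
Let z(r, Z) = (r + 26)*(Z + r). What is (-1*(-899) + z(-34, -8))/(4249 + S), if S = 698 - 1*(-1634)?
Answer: 1235/6581 ≈ 0.18766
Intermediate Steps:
z(r, Z) = (26 + r)*(Z + r)
S = 2332 (S = 698 + 1634 = 2332)
(-1*(-899) + z(-34, -8))/(4249 + S) = (-1*(-899) + ((-34)**2 + 26*(-8) + 26*(-34) - 8*(-34)))/(4249 + 2332) = (899 + (1156 - 208 - 884 + 272))/6581 = (899 + 336)*(1/6581) = 1235*(1/6581) = 1235/6581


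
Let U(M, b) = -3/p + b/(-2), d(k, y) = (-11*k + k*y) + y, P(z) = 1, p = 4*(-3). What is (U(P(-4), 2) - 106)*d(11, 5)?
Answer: 26047/4 ≈ 6511.8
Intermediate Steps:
p = -12
d(k, y) = y - 11*k + k*y
U(M, b) = ¼ - b/2 (U(M, b) = -3/(-12) + b/(-2) = -3*(-1/12) + b*(-½) = ¼ - b/2)
(U(P(-4), 2) - 106)*d(11, 5) = ((¼ - ½*2) - 106)*(5 - 11*11 + 11*5) = ((¼ - 1) - 106)*(5 - 121 + 55) = (-¾ - 106)*(-61) = -427/4*(-61) = 26047/4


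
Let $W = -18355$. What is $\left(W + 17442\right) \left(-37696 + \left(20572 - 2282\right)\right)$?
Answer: $17717678$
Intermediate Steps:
$\left(W + 17442\right) \left(-37696 + \left(20572 - 2282\right)\right) = \left(-18355 + 17442\right) \left(-37696 + \left(20572 - 2282\right)\right) = - 913 \left(-37696 + \left(20572 - 2282\right)\right) = - 913 \left(-37696 + 18290\right) = \left(-913\right) \left(-19406\right) = 17717678$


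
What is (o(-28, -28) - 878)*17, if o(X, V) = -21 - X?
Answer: -14807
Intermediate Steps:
(o(-28, -28) - 878)*17 = ((-21 - 1*(-28)) - 878)*17 = ((-21 + 28) - 878)*17 = (7 - 878)*17 = -871*17 = -14807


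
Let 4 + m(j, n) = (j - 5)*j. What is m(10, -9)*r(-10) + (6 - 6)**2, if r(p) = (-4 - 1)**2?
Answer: 1150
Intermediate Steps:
m(j, n) = -4 + j*(-5 + j) (m(j, n) = -4 + (j - 5)*j = -4 + (-5 + j)*j = -4 + j*(-5 + j))
r(p) = 25 (r(p) = (-5)**2 = 25)
m(10, -9)*r(-10) + (6 - 6)**2 = (-4 + 10**2 - 5*10)*25 + (6 - 6)**2 = (-4 + 100 - 50)*25 + 0**2 = 46*25 + 0 = 1150 + 0 = 1150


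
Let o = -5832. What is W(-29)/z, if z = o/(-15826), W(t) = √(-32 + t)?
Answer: 7913*I*√61/2916 ≈ 21.194*I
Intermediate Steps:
z = 2916/7913 (z = -5832/(-15826) = -5832*(-1/15826) = 2916/7913 ≈ 0.36851)
W(-29)/z = √(-32 - 29)/(2916/7913) = √(-61)*(7913/2916) = (I*√61)*(7913/2916) = 7913*I*√61/2916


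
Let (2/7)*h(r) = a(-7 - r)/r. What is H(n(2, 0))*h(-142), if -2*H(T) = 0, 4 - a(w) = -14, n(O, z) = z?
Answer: 0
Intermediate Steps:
a(w) = 18 (a(w) = 4 - 1*(-14) = 4 + 14 = 18)
h(r) = 63/r (h(r) = 7*(18/r)/2 = 63/r)
H(T) = 0 (H(T) = -½*0 = 0)
H(n(2, 0))*h(-142) = 0*(63/(-142)) = 0*(63*(-1/142)) = 0*(-63/142) = 0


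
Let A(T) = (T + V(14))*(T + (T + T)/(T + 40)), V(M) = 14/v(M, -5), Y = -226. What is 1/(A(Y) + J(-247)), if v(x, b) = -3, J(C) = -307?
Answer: 279/14302411 ≈ 1.9507e-5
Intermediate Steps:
V(M) = -14/3 (V(M) = 14/(-3) = 14*(-⅓) = -14/3)
A(T) = (-14/3 + T)*(T + 2*T/(40 + T)) (A(T) = (T - 14/3)*(T + (T + T)/(T + 40)) = (-14/3 + T)*(T + (2*T)/(40 + T)) = (-14/3 + T)*(T + 2*T/(40 + T)))
1/(A(Y) + J(-247)) = 1/((⅓)*(-226)*(-588 + 3*(-226)² + 112*(-226))/(40 - 226) - 307) = 1/((⅓)*(-226)*(-588 + 3*51076 - 25312)/(-186) - 307) = 1/((⅓)*(-226)*(-1/186)*(-588 + 153228 - 25312) - 307) = 1/((⅓)*(-226)*(-1/186)*127328 - 307) = 1/(14388064/279 - 307) = 1/(14302411/279) = 279/14302411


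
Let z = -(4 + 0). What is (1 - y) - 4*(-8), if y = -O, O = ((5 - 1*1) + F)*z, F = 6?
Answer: -7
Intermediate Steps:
z = -4 (z = -1*4 = -4)
O = -40 (O = ((5 - 1*1) + 6)*(-4) = ((5 - 1) + 6)*(-4) = (4 + 6)*(-4) = 10*(-4) = -40)
y = 40 (y = -1*(-40) = 40)
(1 - y) - 4*(-8) = (1 - 1*40) - 4*(-8) = (1 - 40) + 32 = -39 + 32 = -7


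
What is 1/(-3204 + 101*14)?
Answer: -1/1790 ≈ -0.00055866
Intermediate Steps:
1/(-3204 + 101*14) = 1/(-3204 + 1414) = 1/(-1790) = -1/1790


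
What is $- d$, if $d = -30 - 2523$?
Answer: $2553$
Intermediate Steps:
$d = -2553$ ($d = -30 - 2523 = -2553$)
$- d = \left(-1\right) \left(-2553\right) = 2553$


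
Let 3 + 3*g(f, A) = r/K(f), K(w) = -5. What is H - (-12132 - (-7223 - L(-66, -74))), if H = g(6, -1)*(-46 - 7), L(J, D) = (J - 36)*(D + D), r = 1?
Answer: -151957/15 ≈ -10130.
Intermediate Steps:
L(J, D) = 2*D*(-36 + J) (L(J, D) = (-36 + J)*(2*D) = 2*D*(-36 + J))
g(f, A) = -16/15 (g(f, A) = -1 + (1/(-5))/3 = -1 + (1*(-⅕))/3 = -1 + (⅓)*(-⅕) = -1 - 1/15 = -16/15)
H = 848/15 (H = -16*(-46 - 7)/15 = -16/15*(-53) = 848/15 ≈ 56.533)
H - (-12132 - (-7223 - L(-66, -74))) = 848/15 - (-12132 - (-7223 - 2*(-74)*(-36 - 66))) = 848/15 - (-12132 - (-7223 - 2*(-74)*(-102))) = 848/15 - (-12132 - (-7223 - 1*15096)) = 848/15 - (-12132 - (-7223 - 15096)) = 848/15 - (-12132 - 1*(-22319)) = 848/15 - (-12132 + 22319) = 848/15 - 1*10187 = 848/15 - 10187 = -151957/15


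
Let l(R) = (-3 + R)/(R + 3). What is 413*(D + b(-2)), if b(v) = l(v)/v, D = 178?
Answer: 149093/2 ≈ 74547.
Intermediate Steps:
l(R) = (-3 + R)/(3 + R)
b(v) = (-3 + v)/(v*(3 + v)) (b(v) = ((-3 + v)/(3 + v))/v = (-3 + v)/(v*(3 + v)))
413*(D + b(-2)) = 413*(178 + (-3 - 2)/((-2)*(3 - 2))) = 413*(178 - 1/2*(-5)/1) = 413*(178 - 1/2*1*(-5)) = 413*(178 + 5/2) = 413*(361/2) = 149093/2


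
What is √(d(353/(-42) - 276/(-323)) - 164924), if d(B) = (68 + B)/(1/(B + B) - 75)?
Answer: I*√12460777623143196091117653/8692197444 ≈ 406.11*I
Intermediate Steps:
d(B) = (68 + B)/(-75 + 1/(2*B)) (d(B) = (68 + B)/(1/(2*B) - 75) = (68 + B)/(-75 + 1/(2*B)))
√(d(353/(-42) - 276/(-323)) - 164924) = √(-2*(353/(-42) - 276/(-323))*(68 + (353/(-42) - 276/(-323)))/(-1 + 150*(353/(-42) - 276/(-323))) - 164924) = √(-2*(353*(-1/42) - 276*(-1/323))*(68 + (353*(-1/42) - 276*(-1/323)))/(-1 + 150*(353*(-1/42) - 276*(-1/323))) - 164924) = √(-2*(-353/42 + 276/323)*(68 + (-353/42 + 276/323))/(-1 + 150*(-353/42 + 276/323)) - 164924) = √(-2*(-102427/13566)*(68 - 102427/13566)/(-1 + 150*(-102427/13566)) - 164924) = √(-2*(-102427/13566)*820061/13566/(-1 - 2560675/2261) - 164924) = √(-2*(-102427/13566)*820061/13566/(-2562936/2261) - 164924) = √(-2*(-102427/13566)*(-2261/2562936)*820061/13566 - 164924) = √(-83996388047/104306369328 - 164924) = √(-17202707651439119/104306369328) = I*√12460777623143196091117653/8692197444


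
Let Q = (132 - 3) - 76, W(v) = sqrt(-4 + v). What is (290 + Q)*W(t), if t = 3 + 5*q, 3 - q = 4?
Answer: 343*I*sqrt(6) ≈ 840.17*I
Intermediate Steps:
q = -1 (q = 3 - 1*4 = 3 - 4 = -1)
t = -2 (t = 3 + 5*(-1) = 3 - 5 = -2)
Q = 53 (Q = 129 - 76 = 53)
(290 + Q)*W(t) = (290 + 53)*sqrt(-4 - 2) = 343*sqrt(-6) = 343*(I*sqrt(6)) = 343*I*sqrt(6)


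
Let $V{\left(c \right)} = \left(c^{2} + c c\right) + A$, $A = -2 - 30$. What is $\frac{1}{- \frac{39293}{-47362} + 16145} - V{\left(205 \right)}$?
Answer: $- \frac{64248462302732}{764698783} \approx -84018.0$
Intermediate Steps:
$A = -32$ ($A = -2 - 30 = -32$)
$V{\left(c \right)} = -32 + 2 c^{2}$ ($V{\left(c \right)} = \left(c^{2} + c c\right) - 32 = \left(c^{2} + c^{2}\right) - 32 = 2 c^{2} - 32 = -32 + 2 c^{2}$)
$\frac{1}{- \frac{39293}{-47362} + 16145} - V{\left(205 \right)} = \frac{1}{- \frac{39293}{-47362} + 16145} - \left(-32 + 2 \cdot 205^{2}\right) = \frac{1}{\left(-39293\right) \left(- \frac{1}{47362}\right) + 16145} - \left(-32 + 2 \cdot 42025\right) = \frac{1}{\frac{39293}{47362} + 16145} - \left(-32 + 84050\right) = \frac{1}{\frac{764698783}{47362}} - 84018 = \frac{47362}{764698783} - 84018 = - \frac{64248462302732}{764698783}$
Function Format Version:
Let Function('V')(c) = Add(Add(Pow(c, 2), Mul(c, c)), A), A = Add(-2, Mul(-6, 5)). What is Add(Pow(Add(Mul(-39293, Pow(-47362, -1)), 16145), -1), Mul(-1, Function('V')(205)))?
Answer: Rational(-64248462302732, 764698783) ≈ -84018.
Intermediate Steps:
A = -32 (A = Add(-2, -30) = -32)
Function('V')(c) = Add(-32, Mul(2, Pow(c, 2))) (Function('V')(c) = Add(Add(Pow(c, 2), Mul(c, c)), -32) = Add(Add(Pow(c, 2), Pow(c, 2)), -32) = Add(Mul(2, Pow(c, 2)), -32) = Add(-32, Mul(2, Pow(c, 2))))
Add(Pow(Add(Mul(-39293, Pow(-47362, -1)), 16145), -1), Mul(-1, Function('V')(205))) = Add(Pow(Add(Mul(-39293, Pow(-47362, -1)), 16145), -1), Mul(-1, Add(-32, Mul(2, Pow(205, 2))))) = Add(Pow(Add(Mul(-39293, Rational(-1, 47362)), 16145), -1), Mul(-1, Add(-32, Mul(2, 42025)))) = Add(Pow(Add(Rational(39293, 47362), 16145), -1), Mul(-1, Add(-32, 84050))) = Add(Pow(Rational(764698783, 47362), -1), Mul(-1, 84018)) = Add(Rational(47362, 764698783), -84018) = Rational(-64248462302732, 764698783)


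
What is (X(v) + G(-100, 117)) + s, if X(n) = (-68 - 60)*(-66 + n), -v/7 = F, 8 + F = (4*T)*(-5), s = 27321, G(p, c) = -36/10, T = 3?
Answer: -125813/5 ≈ -25163.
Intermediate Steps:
G(p, c) = -18/5 (G(p, c) = -36*⅒ = -18/5)
F = -68 (F = -8 + (4*3)*(-5) = -8 + 12*(-5) = -8 - 60 = -68)
v = 476 (v = -7*(-68) = 476)
X(n) = 8448 - 128*n (X(n) = -128*(-66 + n) = 8448 - 128*n)
(X(v) + G(-100, 117)) + s = ((8448 - 128*476) - 18/5) + 27321 = ((8448 - 60928) - 18/5) + 27321 = (-52480 - 18/5) + 27321 = -262418/5 + 27321 = -125813/5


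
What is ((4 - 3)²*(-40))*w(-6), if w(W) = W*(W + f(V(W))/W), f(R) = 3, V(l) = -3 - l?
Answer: -1560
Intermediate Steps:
w(W) = W*(W + 3/W)
((4 - 3)²*(-40))*w(-6) = ((4 - 3)²*(-40))*(3 + (-6)²) = (1²*(-40))*(3 + 36) = (1*(-40))*39 = -40*39 = -1560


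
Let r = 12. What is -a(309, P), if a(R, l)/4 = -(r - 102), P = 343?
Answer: -360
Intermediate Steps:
a(R, l) = 360 (a(R, l) = 4*(-(12 - 102)) = 4*(-1*(-90)) = 4*90 = 360)
-a(309, P) = -1*360 = -360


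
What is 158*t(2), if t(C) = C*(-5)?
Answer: -1580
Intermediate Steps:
t(C) = -5*C
158*t(2) = 158*(-5*2) = 158*(-10) = -1580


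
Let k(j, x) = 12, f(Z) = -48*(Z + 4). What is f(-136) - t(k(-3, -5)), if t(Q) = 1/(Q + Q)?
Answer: 152063/24 ≈ 6336.0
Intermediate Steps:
f(Z) = -192 - 48*Z (f(Z) = -48*(4 + Z) = -192 - 48*Z)
t(Q) = 1/(2*Q)
f(-136) - t(k(-3, -5)) = (-192 - 48*(-136)) - 1/(2*12) = (-192 + 6528) - 1/(2*12) = 6336 - 1*1/24 = 6336 - 1/24 = 152063/24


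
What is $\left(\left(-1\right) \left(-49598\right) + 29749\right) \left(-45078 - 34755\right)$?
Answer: $-6334509051$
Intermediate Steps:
$\left(\left(-1\right) \left(-49598\right) + 29749\right) \left(-45078 - 34755\right) = \left(49598 + 29749\right) \left(-79833\right) = 79347 \left(-79833\right) = -6334509051$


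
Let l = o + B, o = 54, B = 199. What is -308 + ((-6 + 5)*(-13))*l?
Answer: 2981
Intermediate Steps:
l = 253 (l = 54 + 199 = 253)
-308 + ((-6 + 5)*(-13))*l = -308 + ((-6 + 5)*(-13))*253 = -308 - 1*(-13)*253 = -308 + 13*253 = -308 + 3289 = 2981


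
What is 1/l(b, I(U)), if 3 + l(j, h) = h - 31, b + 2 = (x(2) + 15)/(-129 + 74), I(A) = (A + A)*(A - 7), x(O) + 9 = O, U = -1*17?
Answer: 1/782 ≈ 0.0012788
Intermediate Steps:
U = -17
x(O) = -9 + O
I(A) = 2*A*(-7 + A) (I(A) = (2*A)*(-7 + A) = 2*A*(-7 + A))
b = -118/55 (b = -2 + ((-9 + 2) + 15)/(-129 + 74) = -2 + (-7 + 15)/(-55) = -2 + 8*(-1/55) = -2 - 8/55 = -118/55 ≈ -2.1455)
l(j, h) = -34 + h (l(j, h) = -3 + (h - 31) = -3 + (-31 + h) = -34 + h)
1/l(b, I(U)) = 1/(-34 + 2*(-17)*(-7 - 17)) = 1/(-34 + 2*(-17)*(-24)) = 1/(-34 + 816) = 1/782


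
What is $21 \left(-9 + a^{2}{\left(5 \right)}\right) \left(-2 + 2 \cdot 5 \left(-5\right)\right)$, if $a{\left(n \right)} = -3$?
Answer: $0$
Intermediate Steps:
$21 \left(-9 + a^{2}{\left(5 \right)}\right) \left(-2 + 2 \cdot 5 \left(-5\right)\right) = 21 \left(-9 + \left(-3\right)^{2}\right) \left(-2 + 2 \cdot 5 \left(-5\right)\right) = 21 \left(-9 + 9\right) \left(-2 + 10 \left(-5\right)\right) = 21 \cdot 0 \left(-2 - 50\right) = 0 \left(-52\right) = 0$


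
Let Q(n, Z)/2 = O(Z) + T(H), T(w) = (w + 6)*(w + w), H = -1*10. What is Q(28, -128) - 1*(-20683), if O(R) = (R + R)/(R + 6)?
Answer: 1271679/61 ≈ 20847.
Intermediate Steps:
H = -10
T(w) = 2*w*(6 + w) (T(w) = (6 + w)*(2*w) = 2*w*(6 + w))
O(R) = 2*R/(6 + R) (O(R) = (2*R)/(6 + R) = 2*R/(6 + R))
Q(n, Z) = 160 + 4*Z/(6 + Z) (Q(n, Z) = 2*(2*Z/(6 + Z) + 2*(-10)*(6 - 10)) = 2*(2*Z/(6 + Z) + 2*(-10)*(-4)) = 2*(2*Z/(6 + Z) + 80) = 2*(80 + 2*Z/(6 + Z)) = 160 + 4*Z/(6 + Z))
Q(28, -128) - 1*(-20683) = 4*(240 + 41*(-128))/(6 - 128) - 1*(-20683) = 4*(240 - 5248)/(-122) + 20683 = 4*(-1/122)*(-5008) + 20683 = 10016/61 + 20683 = 1271679/61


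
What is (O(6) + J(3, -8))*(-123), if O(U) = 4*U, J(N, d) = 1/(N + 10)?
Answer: -38499/13 ≈ -2961.5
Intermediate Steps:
J(N, d) = 1/(10 + N)
(O(6) + J(3, -8))*(-123) = (4*6 + 1/(10 + 3))*(-123) = (24 + 1/13)*(-123) = (313/13)*(-123) = -38499/13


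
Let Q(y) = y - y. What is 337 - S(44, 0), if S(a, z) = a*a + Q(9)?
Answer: -1599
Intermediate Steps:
Q(y) = 0
S(a, z) = a² (S(a, z) = a*a + 0 = a² + 0 = a²)
337 - S(44, 0) = 337 - 1*44² = 337 - 1*1936 = 337 - 1936 = -1599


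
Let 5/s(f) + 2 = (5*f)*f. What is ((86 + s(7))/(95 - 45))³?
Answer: 9133260854327/1793613375000 ≈ 5.0921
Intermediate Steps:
s(f) = 5/(-2 + 5*f²) (s(f) = 5/(-2 + (5*f)*f) = 5/(-2 + 5*f²))
((86 + s(7))/(95 - 45))³ = ((86 + 5/(-2 + 5*7²))/(95 - 45))³ = ((86 + 5/(-2 + 5*49))/50)³ = ((86 + 5/(-2 + 245))*(1/50))³ = ((86 + 5/243)*(1/50))³ = ((20903/243)*(1/50))³ = (20903/12150)³ = 9133260854327/1793613375000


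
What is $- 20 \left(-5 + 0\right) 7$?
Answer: $700$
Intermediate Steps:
$- 20 \left(-5 + 0\right) 7 = \left(-20\right) \left(-5\right) 7 = 100 \cdot 7 = 700$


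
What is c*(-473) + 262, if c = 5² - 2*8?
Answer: -3995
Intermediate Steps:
c = 9 (c = 25 - 16 = 9)
c*(-473) + 262 = 9*(-473) + 262 = -4257 + 262 = -3995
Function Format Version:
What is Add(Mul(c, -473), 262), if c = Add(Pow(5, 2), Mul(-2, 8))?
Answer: -3995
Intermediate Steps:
c = 9 (c = Add(25, -16) = 9)
Add(Mul(c, -473), 262) = Add(Mul(9, -473), 262) = Add(-4257, 262) = -3995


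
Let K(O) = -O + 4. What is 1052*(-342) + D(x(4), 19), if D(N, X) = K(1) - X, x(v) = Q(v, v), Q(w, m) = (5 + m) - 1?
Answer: -359800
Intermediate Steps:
Q(w, m) = 4 + m
K(O) = 4 - O
x(v) = 4 + v
D(N, X) = 3 - X (D(N, X) = (4 - 1*1) - X = (4 - 1) - X = 3 - X)
1052*(-342) + D(x(4), 19) = 1052*(-342) + (3 - 1*19) = -359784 + (3 - 19) = -359784 - 16 = -359800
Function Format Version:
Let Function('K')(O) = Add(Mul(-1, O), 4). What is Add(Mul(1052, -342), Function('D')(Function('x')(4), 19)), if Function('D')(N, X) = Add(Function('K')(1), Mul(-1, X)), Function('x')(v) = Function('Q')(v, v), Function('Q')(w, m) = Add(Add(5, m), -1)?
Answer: -359800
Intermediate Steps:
Function('Q')(w, m) = Add(4, m)
Function('K')(O) = Add(4, Mul(-1, O))
Function('x')(v) = Add(4, v)
Function('D')(N, X) = Add(3, Mul(-1, X)) (Function('D')(N, X) = Add(Add(4, Mul(-1, 1)), Mul(-1, X)) = Add(Add(4, -1), Mul(-1, X)) = Add(3, Mul(-1, X)))
Add(Mul(1052, -342), Function('D')(Function('x')(4), 19)) = Add(Mul(1052, -342), Add(3, Mul(-1, 19))) = Add(-359784, Add(3, -19)) = Add(-359784, -16) = -359800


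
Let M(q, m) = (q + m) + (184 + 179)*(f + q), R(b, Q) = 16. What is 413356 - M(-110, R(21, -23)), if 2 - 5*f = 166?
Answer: 2326432/5 ≈ 4.6529e+5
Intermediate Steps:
f = -164/5 (f = 2/5 - 1/5*166 = 2/5 - 166/5 = -164/5 ≈ -32.800)
M(q, m) = -59532/5 + m + 364*q (M(q, m) = (q + m) + (184 + 179)*(-164/5 + q) = (m + q) + 363*(-164/5 + q) = (m + q) + (-59532/5 + 363*q) = -59532/5 + m + 364*q)
413356 - M(-110, R(21, -23)) = 413356 - (-59532/5 + 16 + 364*(-110)) = 413356 - (-59532/5 + 16 - 40040) = 413356 - 1*(-259652/5) = 413356 + 259652/5 = 2326432/5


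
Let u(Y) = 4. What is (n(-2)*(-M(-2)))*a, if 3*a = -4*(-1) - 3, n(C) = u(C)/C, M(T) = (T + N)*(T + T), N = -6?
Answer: 64/3 ≈ 21.333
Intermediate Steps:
M(T) = 2*T*(-6 + T) (M(T) = (T - 6)*(T + T) = (-6 + T)*(2*T) = 2*T*(-6 + T))
n(C) = 4/C
a = ⅓ (a = (-4*(-1) - 3)/3 = (4 - 3)/3 = (⅓)*1 = ⅓ ≈ 0.33333)
(n(-2)*(-M(-2)))*a = ((4/(-2))*(-2*(-2)*(-6 - 2)))*(⅓) = ((4*(-½))*(-2*(-2)*(-8)))*(⅓) = -(-2)*32*(⅓) = -2*(-32)*(⅓) = 64*(⅓) = 64/3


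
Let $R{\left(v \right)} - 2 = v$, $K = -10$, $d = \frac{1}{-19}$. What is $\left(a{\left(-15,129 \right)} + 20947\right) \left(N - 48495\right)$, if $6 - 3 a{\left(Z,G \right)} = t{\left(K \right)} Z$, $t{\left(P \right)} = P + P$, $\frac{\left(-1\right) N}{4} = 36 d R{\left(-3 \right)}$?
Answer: $- \frac{19213375101}{19} \approx -1.0112 \cdot 10^{9}$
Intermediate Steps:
$d = - \frac{1}{19} \approx -0.052632$
$R{\left(v \right)} = 2 + v$
$N = - \frac{144}{19}$ ($N = - 4 \cdot 36 \left(- \frac{1}{19}\right) \left(2 - 3\right) = - 4 \left(\left(- \frac{36}{19}\right) \left(-1\right)\right) = \left(-4\right) \frac{36}{19} = - \frac{144}{19} \approx -7.5789$)
$t{\left(P \right)} = 2 P$
$a{\left(Z,G \right)} = 2 + \frac{20 Z}{3}$ ($a{\left(Z,G \right)} = 2 - \frac{2 \left(-10\right) Z}{3} = 2 - \frac{\left(-20\right) Z}{3} = 2 + \frac{20 Z}{3}$)
$\left(a{\left(-15,129 \right)} + 20947\right) \left(N - 48495\right) = \left(\left(2 + \frac{20}{3} \left(-15\right)\right) + 20947\right) \left(- \frac{144}{19} - 48495\right) = \left(\left(2 - 100\right) + 20947\right) \left(- \frac{921549}{19}\right) = \left(-98 + 20947\right) \left(- \frac{921549}{19}\right) = 20849 \left(- \frac{921549}{19}\right) = - \frac{19213375101}{19}$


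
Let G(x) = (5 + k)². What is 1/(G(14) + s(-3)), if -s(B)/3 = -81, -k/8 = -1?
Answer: 1/412 ≈ 0.0024272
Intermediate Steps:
k = 8 (k = -8*(-1) = 8)
s(B) = 243 (s(B) = -3*(-81) = 243)
G(x) = 169 (G(x) = (5 + 8)² = 13² = 169)
1/(G(14) + s(-3)) = 1/(169 + 243) = 1/412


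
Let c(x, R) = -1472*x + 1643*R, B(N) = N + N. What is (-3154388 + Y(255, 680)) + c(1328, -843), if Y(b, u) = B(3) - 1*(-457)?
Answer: -6493790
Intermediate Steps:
B(N) = 2*N
Y(b, u) = 463 (Y(b, u) = 2*3 - 1*(-457) = 6 + 457 = 463)
(-3154388 + Y(255, 680)) + c(1328, -843) = (-3154388 + 463) + (-1472*1328 + 1643*(-843)) = -3153925 + (-1954816 - 1385049) = -3153925 - 3339865 = -6493790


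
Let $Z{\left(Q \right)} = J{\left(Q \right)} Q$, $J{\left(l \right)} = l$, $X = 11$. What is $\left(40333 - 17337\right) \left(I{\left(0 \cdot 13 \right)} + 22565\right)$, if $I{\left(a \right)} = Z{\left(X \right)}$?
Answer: $521687256$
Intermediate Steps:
$Z{\left(Q \right)} = Q^{2}$ ($Z{\left(Q \right)} = Q Q = Q^{2}$)
$I{\left(a \right)} = 121$ ($I{\left(a \right)} = 11^{2} = 121$)
$\left(40333 - 17337\right) \left(I{\left(0 \cdot 13 \right)} + 22565\right) = \left(40333 - 17337\right) \left(121 + 22565\right) = 22996 \cdot 22686 = 521687256$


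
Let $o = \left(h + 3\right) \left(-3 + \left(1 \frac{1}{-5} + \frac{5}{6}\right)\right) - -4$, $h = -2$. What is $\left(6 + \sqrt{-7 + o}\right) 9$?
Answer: $54 + \frac{3 i \sqrt{4830}}{10} \approx 54.0 + 20.849 i$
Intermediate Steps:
$o = \frac{49}{30}$ ($o = \left(-2 + 3\right) \left(-3 + \left(1 \frac{1}{-5} + \frac{5}{6}\right)\right) - -4 = 1 \left(-3 + \left(1 \left(- \frac{1}{5}\right) + 5 \cdot \frac{1}{6}\right)\right) + 4 = 1 \left(-3 + \left(- \frac{1}{5} + \frac{5}{6}\right)\right) + 4 = 1 \left(-3 + \frac{19}{30}\right) + 4 = 1 \left(- \frac{71}{30}\right) + 4 = - \frac{71}{30} + 4 = \frac{49}{30} \approx 1.6333$)
$\left(6 + \sqrt{-7 + o}\right) 9 = \left(6 + \sqrt{-7 + \frac{49}{30}}\right) 9 = \left(6 + \sqrt{- \frac{161}{30}}\right) 9 = \left(6 + \frac{i \sqrt{4830}}{30}\right) 9 = 54 + \frac{3 i \sqrt{4830}}{10}$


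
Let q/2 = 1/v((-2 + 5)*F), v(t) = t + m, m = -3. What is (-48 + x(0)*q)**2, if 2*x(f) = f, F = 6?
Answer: 2304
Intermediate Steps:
x(f) = f/2
v(t) = -3 + t (v(t) = t - 3 = -3 + t)
q = 2/15 (q = 2/(-3 + (-2 + 5)*6) = 2/(-3 + 3*6) = 2/(-3 + 18) = 2/15 ≈ 0.13333)
(-48 + x(0)*q)**2 = (-48 + ((1/2)*0)*(2/15))**2 = (-48 + 0*(2/15))**2 = (-48 + 0)**2 = (-48)**2 = 2304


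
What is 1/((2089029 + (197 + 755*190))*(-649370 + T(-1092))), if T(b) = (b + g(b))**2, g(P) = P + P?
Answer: 1/22511638968856 ≈ 4.4421e-14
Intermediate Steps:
g(P) = 2*P
T(b) = 9*b**2 (T(b) = (b + 2*b)**2 = (3*b)**2 = 9*b**2)
1/((2089029 + (197 + 755*190))*(-649370 + T(-1092))) = 1/((2089029 + (197 + 755*190))*(-649370 + 9*(-1092)**2)) = 1/((2089029 + (197 + 143450))*(-649370 + 9*1192464)) = 1/((2089029 + 143647)*(-649370 + 10732176)) = 1/(2232676*10082806) = 1/22511638968856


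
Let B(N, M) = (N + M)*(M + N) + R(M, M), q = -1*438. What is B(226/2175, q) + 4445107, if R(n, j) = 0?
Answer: 21935245777651/4730625 ≈ 4.6369e+6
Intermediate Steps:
q = -438
B(N, M) = (M + N)² (B(N, M) = (N + M)*(M + N) + 0 = (M + N)*(M + N) + 0 = (M + N)² + 0 = (M + N)²)
B(226/2175, q) + 4445107 = (-438 + 226/2175)² + 4445107 = (-952424/2175)² + 4445107 = 907111475776/4730625 + 4445107 = 21935245777651/4730625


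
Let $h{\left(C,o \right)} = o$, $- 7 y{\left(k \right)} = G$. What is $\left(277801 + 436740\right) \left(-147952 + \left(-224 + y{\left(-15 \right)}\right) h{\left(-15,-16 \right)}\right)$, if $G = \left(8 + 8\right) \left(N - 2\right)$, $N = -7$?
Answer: $- \frac{723744288080}{7} \approx -1.0339 \cdot 10^{11}$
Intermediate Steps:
$G = -144$ ($G = \left(8 + 8\right) \left(-7 - 2\right) = 16 \left(-9\right) = -144$)
$y{\left(k \right)} = \frac{144}{7}$ ($y{\left(k \right)} = \left(- \frac{1}{7}\right) \left(-144\right) = \frac{144}{7}$)
$\left(277801 + 436740\right) \left(-147952 + \left(-224 + y{\left(-15 \right)}\right) h{\left(-15,-16 \right)}\right) = \left(277801 + 436740\right) \left(-147952 + \left(-224 + \frac{144}{7}\right) \left(-16\right)\right) = 714541 \left(-147952 - - \frac{22784}{7}\right) = 714541 \left(-147952 + \frac{22784}{7}\right) = 714541 \left(- \frac{1012880}{7}\right) = - \frac{723744288080}{7}$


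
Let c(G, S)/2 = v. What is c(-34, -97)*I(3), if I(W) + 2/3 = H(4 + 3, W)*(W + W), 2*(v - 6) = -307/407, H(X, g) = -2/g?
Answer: -64078/1221 ≈ -52.480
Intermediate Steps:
v = 4577/814 (v = 6 + (-307/407)/2 = 6 + (-307*1/407)/2 = 6 + (½)*(-307/407) = 6 - 307/814 = 4577/814 ≈ 5.6228)
c(G, S) = 4577/407 (c(G, S) = 2*(4577/814) = 4577/407)
I(W) = -14/3 (I(W) = -⅔ + (-2/W)*(W + W) = -⅔ + (-2/W)*(2*W) = -⅔ - 4 = -14/3)
c(-34, -97)*I(3) = (4577/407)*(-14/3) = -64078/1221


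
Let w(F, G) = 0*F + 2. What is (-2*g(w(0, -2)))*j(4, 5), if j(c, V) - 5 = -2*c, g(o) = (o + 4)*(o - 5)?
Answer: -108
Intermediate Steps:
w(F, G) = 2 (w(F, G) = 0 + 2 = 2)
g(o) = (-5 + o)*(4 + o) (g(o) = (4 + o)*(-5 + o) = (-5 + o)*(4 + o))
j(c, V) = 5 - 2*c
(-2*g(w(0, -2)))*j(4, 5) = (-2*(-20 + 2² - 1*2))*(5 - 2*4) = (-2*(-20 + 4 - 2))*(5 - 8) = -2*(-18)*(-3) = 36*(-3) = -108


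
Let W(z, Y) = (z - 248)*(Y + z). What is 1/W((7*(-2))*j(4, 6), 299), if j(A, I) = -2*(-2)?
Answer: -1/73872 ≈ -1.3537e-5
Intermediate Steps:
j(A, I) = 4
W(z, Y) = (-248 + z)*(Y + z)
1/W((7*(-2))*j(4, 6), 299) = 1/(((7*(-2))*4)² - 248*299 - 248*7*(-2)*4 + 299*((7*(-2))*4)) = 1/((-14*4)² - 74152 - (-3472)*4 + 299*(-14*4)) = 1/((-56)² - 74152 - 248*(-56) + 299*(-56)) = 1/(3136 - 74152 + 13888 - 16744) = 1/(-73872) = -1/73872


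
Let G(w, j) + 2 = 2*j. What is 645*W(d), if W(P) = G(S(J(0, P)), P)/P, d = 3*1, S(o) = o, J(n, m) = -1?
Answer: 860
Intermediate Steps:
G(w, j) = -2 + 2*j
d = 3
W(P) = (-2 + 2*P)/P
645*W(d) = 645*(2 - 2/3) = 645*(4/3) = 860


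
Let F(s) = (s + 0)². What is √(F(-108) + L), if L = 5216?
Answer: 4*√1055 ≈ 129.92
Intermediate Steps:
F(s) = s²
√(F(-108) + L) = √((-108)² + 5216) = √(11664 + 5216) = √16880 = 4*√1055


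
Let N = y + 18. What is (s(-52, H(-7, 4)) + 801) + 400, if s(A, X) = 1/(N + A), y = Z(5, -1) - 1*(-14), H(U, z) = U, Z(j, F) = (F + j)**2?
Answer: 4803/4 ≈ 1200.8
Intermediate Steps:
y = 30 (y = (-1 + 5)**2 - 1*(-14) = 4**2 + 14 = 16 + 14 = 30)
N = 48 (N = 30 + 18 = 48)
s(A, X) = 1/(48 + A)
(s(-52, H(-7, 4)) + 801) + 400 = (1/(48 - 52) + 801) + 400 = (1/(-4) + 801) + 400 = (-1/4 + 801) + 400 = 3203/4 + 400 = 4803/4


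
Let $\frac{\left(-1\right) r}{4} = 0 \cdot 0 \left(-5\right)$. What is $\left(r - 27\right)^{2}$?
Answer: $729$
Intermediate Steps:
$r = 0$ ($r = - 4 \cdot 0 \cdot 0 \left(-5\right) = - 4 \cdot 0 \left(-5\right) = \left(-4\right) 0 = 0$)
$\left(r - 27\right)^{2} = \left(0 - 27\right)^{2} = \left(-27\right)^{2} = 729$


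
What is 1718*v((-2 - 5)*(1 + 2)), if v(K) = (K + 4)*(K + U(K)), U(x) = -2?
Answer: 671738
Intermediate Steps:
v(K) = (-2 + K)*(4 + K) (v(K) = (K + 4)*(K - 2) = (4 + K)*(-2 + K) = (-2 + K)*(4 + K))
1718*v((-2 - 5)*(1 + 2)) = 1718*(-8 + ((-2 - 5)*(1 + 2))**2 + 2*((-2 - 5)*(1 + 2))) = 1718*(-8 + (-7*3)**2 + 2*(-7*3)) = 1718*(-8 + (-21)**2 + 2*(-21)) = 1718*(-8 + 441 - 42) = 1718*391 = 671738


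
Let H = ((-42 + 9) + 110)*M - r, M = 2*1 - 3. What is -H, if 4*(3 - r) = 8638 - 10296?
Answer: 989/2 ≈ 494.50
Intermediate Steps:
M = -1 (M = 2 - 3 = -1)
r = 835/2 (r = 3 - (8638 - 10296)/4 = 3 - ¼*(-1658) = 3 + 829/2 = 835/2 ≈ 417.50)
H = -989/2 (H = ((-42 + 9) + 110)*(-1) - 1*835/2 = (-33 + 110)*(-1) - 835/2 = 77*(-1) - 835/2 = -77 - 835/2 = -989/2 ≈ -494.50)
-H = -1*(-989/2) = 989/2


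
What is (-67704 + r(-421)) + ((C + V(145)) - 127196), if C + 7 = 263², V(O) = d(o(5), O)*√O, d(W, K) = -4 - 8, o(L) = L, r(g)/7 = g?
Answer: -128685 - 12*√145 ≈ -1.2883e+5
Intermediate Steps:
r(g) = 7*g
d(W, K) = -12
V(O) = -12*√O
C = 69162 (C = -7 + 263² = -7 + 69169 = 69162)
(-67704 + r(-421)) + ((C + V(145)) - 127196) = (-67704 + 7*(-421)) + ((69162 - 12*√145) - 127196) = (-67704 - 2947) + (-58034 - 12*√145) = -70651 + (-58034 - 12*√145) = -128685 - 12*√145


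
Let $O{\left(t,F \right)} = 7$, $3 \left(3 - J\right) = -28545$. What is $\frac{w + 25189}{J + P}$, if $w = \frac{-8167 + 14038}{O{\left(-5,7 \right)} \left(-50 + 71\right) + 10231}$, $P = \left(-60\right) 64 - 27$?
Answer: $\frac{261417313}{58646078} \approx 4.4575$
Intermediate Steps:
$J = 9518$ ($J = 3 - -9515 = 3 + 9515 = 9518$)
$P = -3867$ ($P = -3840 - 27 = -3867$)
$w = \frac{5871}{10378}$ ($w = \frac{-8167 + 14038}{7 \left(-50 + 71\right) + 10231} = \frac{5871}{7 \cdot 21 + 10231} = \frac{5871}{147 + 10231} = \frac{5871}{10378} \approx 0.56572$)
$\frac{w + 25189}{J + P} = \frac{\frac{5871}{10378} + 25189}{9518 - 3867} = \frac{261417313}{10378 \cdot 5651} = \frac{261417313}{10378} \cdot \frac{1}{5651} = \frac{261417313}{58646078}$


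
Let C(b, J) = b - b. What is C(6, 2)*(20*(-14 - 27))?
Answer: 0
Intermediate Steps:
C(b, J) = 0
C(6, 2)*(20*(-14 - 27)) = 0*(20*(-14 - 27)) = 0*(20*(-41)) = 0*(-820) = 0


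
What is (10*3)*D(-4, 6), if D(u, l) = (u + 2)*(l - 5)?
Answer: -60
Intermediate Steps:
D(u, l) = (-5 + l)*(2 + u) (D(u, l) = (2 + u)*(-5 + l) = (-5 + l)*(2 + u))
(10*3)*D(-4, 6) = (10*3)*(-10 - 5*(-4) + 2*6 + 6*(-4)) = 30*(-10 + 20 + 12 - 24) = 30*(-2) = -60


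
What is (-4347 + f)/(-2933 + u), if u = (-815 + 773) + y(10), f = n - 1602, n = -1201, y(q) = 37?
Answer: 275/113 ≈ 2.4336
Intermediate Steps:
f = -2803 (f = -1201 - 1602 = -2803)
u = -5 (u = (-815 + 773) + 37 = -42 + 37 = -5)
(-4347 + f)/(-2933 + u) = (-4347 - 2803)/(-2933 - 5) = -7150/(-2938) = -7150*(-1/2938) = 275/113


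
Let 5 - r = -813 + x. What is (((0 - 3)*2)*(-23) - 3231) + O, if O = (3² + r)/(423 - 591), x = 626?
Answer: -173275/56 ≈ -3094.2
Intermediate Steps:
r = 192 (r = 5 - (-813 + 626) = 5 - 1*(-187) = 5 + 187 = 192)
O = -67/56 (O = (3² + 192)/(423 - 591) = (9 + 192)/(-168) = 201*(-1/168) = -67/56 ≈ -1.1964)
(((0 - 3)*2)*(-23) - 3231) + O = (((0 - 3)*2)*(-23) - 3231) - 67/56 = (-3*2*(-23) - 3231) - 67/56 = (-6*(-23) - 3231) - 67/56 = (138 - 3231) - 67/56 = -3093 - 67/56 = -173275/56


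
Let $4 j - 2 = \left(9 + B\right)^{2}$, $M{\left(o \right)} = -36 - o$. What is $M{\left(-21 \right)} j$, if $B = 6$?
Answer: $- \frac{3405}{4} \approx -851.25$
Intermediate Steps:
$j = \frac{227}{4}$ ($j = \frac{1}{2} + \frac{\left(9 + 6\right)^{2}}{4} = \frac{1}{2} + \frac{15^{2}}{4} = \frac{1}{2} + \frac{1}{4} \cdot 225 = \frac{1}{2} + \frac{225}{4} = \frac{227}{4} \approx 56.75$)
$M{\left(-21 \right)} j = \left(-36 - -21\right) \frac{227}{4} = \left(-36 + 21\right) \frac{227}{4} = \left(-15\right) \frac{227}{4} = - \frac{3405}{4}$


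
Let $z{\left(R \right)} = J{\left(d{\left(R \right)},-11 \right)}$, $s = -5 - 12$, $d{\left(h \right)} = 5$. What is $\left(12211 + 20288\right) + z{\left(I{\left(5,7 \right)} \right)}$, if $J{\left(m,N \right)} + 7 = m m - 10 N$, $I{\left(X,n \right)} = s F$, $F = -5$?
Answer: $32627$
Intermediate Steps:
$s = -17$ ($s = -5 - 12 = -17$)
$I{\left(X,n \right)} = 85$ ($I{\left(X,n \right)} = \left(-17\right) \left(-5\right) = 85$)
$J{\left(m,N \right)} = -7 + m^{2} - 10 N$ ($J{\left(m,N \right)} = -7 - \left(10 N - m m\right) = -7 - \left(- m^{2} + 10 N\right) = -7 + m^{2} - 10 N$)
$z{\left(R \right)} = 128$ ($z{\left(R \right)} = -7 + 5^{2} - -110 = -7 + 25 + 110 = 128$)
$\left(12211 + 20288\right) + z{\left(I{\left(5,7 \right)} \right)} = \left(12211 + 20288\right) + 128 = 32499 + 128 = 32627$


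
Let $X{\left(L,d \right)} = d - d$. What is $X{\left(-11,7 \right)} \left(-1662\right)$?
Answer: $0$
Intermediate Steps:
$X{\left(L,d \right)} = 0$
$X{\left(-11,7 \right)} \left(-1662\right) = 0 \left(-1662\right) = 0$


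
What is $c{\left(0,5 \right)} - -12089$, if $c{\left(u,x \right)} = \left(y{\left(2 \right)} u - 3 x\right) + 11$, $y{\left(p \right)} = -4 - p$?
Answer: $12085$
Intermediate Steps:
$c{\left(u,x \right)} = 11 - 6 u - 3 x$ ($c{\left(u,x \right)} = \left(\left(-4 - 2\right) u - 3 x\right) + 11 = \left(- 6 u - 3 x\right) + 11 = 11 - 6 u - 3 x$)
$c{\left(0,5 \right)} - -12089 = \left(11 - 0 - 15\right) - -12089 = \left(11 + 0 - 15\right) + 12089 = -4 + 12089 = 12085$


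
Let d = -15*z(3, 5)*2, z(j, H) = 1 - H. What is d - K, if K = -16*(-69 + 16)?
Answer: -728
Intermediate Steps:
d = 120 (d = -15*(1 - 1*5)*2 = -15*(1 - 5)*2 = -15*(-4)*2 = 60*2 = 120)
K = 848 (K = -16*(-53) = 848)
d - K = 120 - 1*848 = 120 - 848 = -728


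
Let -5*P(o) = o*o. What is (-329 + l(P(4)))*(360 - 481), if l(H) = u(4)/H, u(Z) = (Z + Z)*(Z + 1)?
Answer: 82643/2 ≈ 41322.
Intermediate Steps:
u(Z) = 2*Z*(1 + Z) (u(Z) = (2*Z)*(1 + Z) = 2*Z*(1 + Z))
P(o) = -o**2/5 (P(o) = -o*o/5 = -o**2/5)
l(H) = 40/H (l(H) = (2*4*(1 + 4))/H = (2*4*5)/H = 40/H)
(-329 + l(P(4)))*(360 - 481) = (-329 + 40/((-1/5*4**2)))*(360 - 481) = (-329 + 40/((-1/5*16)))*(-121) = (-329 + 40/(-16/5))*(-121) = (-329 + 40*(-5/16))*(-121) = (-329 - 25/2)*(-121) = -683/2*(-121) = 82643/2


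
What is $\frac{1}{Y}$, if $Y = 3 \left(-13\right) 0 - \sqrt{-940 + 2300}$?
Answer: $- \frac{\sqrt{85}}{340} \approx -0.027116$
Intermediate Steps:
$Y = - 4 \sqrt{85}$ ($Y = \left(-39\right) 0 - \sqrt{1360} = 0 - 4 \sqrt{85} = - 4 \sqrt{85} \approx -36.878$)
$\frac{1}{Y} = \frac{1}{\left(-4\right) \sqrt{85}} = - \frac{\sqrt{85}}{340}$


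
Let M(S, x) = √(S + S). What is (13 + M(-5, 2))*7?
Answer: 91 + 7*I*√10 ≈ 91.0 + 22.136*I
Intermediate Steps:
M(S, x) = √2*√S (M(S, x) = √(2*S) = √2*√S)
(13 + M(-5, 2))*7 = (13 + √2*√(-5))*7 = (13 + √2*(I*√5))*7 = (13 + I*√10)*7 = 91 + 7*I*√10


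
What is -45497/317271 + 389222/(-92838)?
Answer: -21285450608/4909134183 ≈ -4.3359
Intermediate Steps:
-45497/317271 + 389222/(-92838) = -45497*1/317271 + 389222*(-1/92838) = -45497/317271 - 194611/46419 = -21285450608/4909134183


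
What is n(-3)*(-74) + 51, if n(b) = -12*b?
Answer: -2613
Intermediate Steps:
n(-3)*(-74) + 51 = -12*(-3)*(-74) + 51 = 36*(-74) + 51 = -2664 + 51 = -2613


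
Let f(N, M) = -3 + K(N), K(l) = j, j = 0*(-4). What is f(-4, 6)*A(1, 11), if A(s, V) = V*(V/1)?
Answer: -363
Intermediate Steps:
A(s, V) = V² (A(s, V) = V*(V*1) = V*V = V²)
j = 0
K(l) = 0
f(N, M) = -3 (f(N, M) = -3 + 0 = -3)
f(-4, 6)*A(1, 11) = -3*11² = -3*121 = -363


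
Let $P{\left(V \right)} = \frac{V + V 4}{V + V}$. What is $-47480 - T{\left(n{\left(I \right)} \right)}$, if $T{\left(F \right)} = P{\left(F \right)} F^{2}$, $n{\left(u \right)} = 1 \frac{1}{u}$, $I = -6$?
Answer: $- \frac{3418565}{72} \approx -47480.0$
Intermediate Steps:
$P{\left(V \right)} = \frac{5}{2}$ ($P{\left(V \right)} = \frac{V + 4 V}{2 V} = 5 V \frac{1}{2 V} = \frac{5}{2}$)
$n{\left(u \right)} = \frac{1}{u}$
$T{\left(F \right)} = \frac{5 F^{2}}{2}$
$-47480 - T{\left(n{\left(I \right)} \right)} = -47480 - \frac{5 \left(\frac{1}{-6}\right)^{2}}{2} = -47480 - \frac{5 \left(- \frac{1}{6}\right)^{2}}{2} = -47480 - \frac{5}{2} \cdot \frac{1}{36} = -47480 - \frac{5}{72} = - \frac{3418565}{72}$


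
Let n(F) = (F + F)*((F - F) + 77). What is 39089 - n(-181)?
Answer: 66963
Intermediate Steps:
n(F) = 154*F (n(F) = (2*F)*(0 + 77) = (2*F)*77 = 154*F)
39089 - n(-181) = 39089 - 154*(-181) = 39089 - 1*(-27874) = 39089 + 27874 = 66963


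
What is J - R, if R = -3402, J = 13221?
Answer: 16623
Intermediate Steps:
J - R = 13221 - 1*(-3402) = 13221 + 3402 = 16623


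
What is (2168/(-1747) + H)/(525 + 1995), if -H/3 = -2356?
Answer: 3086407/1100610 ≈ 2.8043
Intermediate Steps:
H = 7068 (H = -3*(-2356) = 7068)
(2168/(-1747) + H)/(525 + 1995) = (2168/(-1747) + 7068)/(525 + 1995) = (2168*(-1/1747) + 7068)/2520 = (-2168/1747 + 7068)*(1/2520) = (12345628/1747)*(1/2520) = 3086407/1100610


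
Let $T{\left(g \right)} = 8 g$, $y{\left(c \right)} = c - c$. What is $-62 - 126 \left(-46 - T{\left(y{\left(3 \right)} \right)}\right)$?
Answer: $5734$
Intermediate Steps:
$y{\left(c \right)} = 0$
$-62 - 126 \left(-46 - T{\left(y{\left(3 \right)} \right)}\right) = -62 - 126 \left(-46 - 8 \cdot 0\right) = -62 - 126 \left(-46 - 0\right) = -62 - 126 \left(-46 + 0\right) = -62 - -5796 = -62 + 5796 = 5734$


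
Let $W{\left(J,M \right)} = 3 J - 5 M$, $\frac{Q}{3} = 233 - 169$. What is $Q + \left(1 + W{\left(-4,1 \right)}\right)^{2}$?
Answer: $448$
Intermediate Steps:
$Q = 192$ ($Q = 3 \left(233 - 169\right) = 3 \cdot 64 = 192$)
$W{\left(J,M \right)} = - 5 M + 3 J$
$Q + \left(1 + W{\left(-4,1 \right)}\right)^{2} = 192 + \left(1 + \left(\left(-5\right) 1 + 3 \left(-4\right)\right)\right)^{2} = 192 + \left(1 - 17\right)^{2} = 192 + \left(-16\right)^{2} = 192 + 256 = 448$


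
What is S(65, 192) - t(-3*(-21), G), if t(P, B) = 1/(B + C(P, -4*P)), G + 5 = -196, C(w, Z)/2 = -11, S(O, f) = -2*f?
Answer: -85631/223 ≈ -384.00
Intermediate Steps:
C(w, Z) = -22 (C(w, Z) = 2*(-11) = -22)
G = -201 (G = -5 - 196 = -201)
t(P, B) = 1/(-22 + B) (t(P, B) = 1/(B - 22) = 1/(-22 + B))
S(65, 192) - t(-3*(-21), G) = -2*192 - 1/(-22 - 201) = -384 - 1/(-223) = -384 - 1*(-1/223) = -384 + 1/223 = -85631/223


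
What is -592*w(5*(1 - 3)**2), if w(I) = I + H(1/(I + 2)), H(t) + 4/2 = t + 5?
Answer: -150072/11 ≈ -13643.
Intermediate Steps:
H(t) = 3 + t (H(t) = -2 + (t + 5) = -2 + (5 + t) = 3 + t)
w(I) = 3 + I + 1/(2 + I) (w(I) = I + (3 + 1/(I + 2)) = I + (3 + 1/(2 + I)) = 3 + I + 1/(2 + I))
-592*w(5*(1 - 3)**2) = -592*(1 + (2 + 5*(1 - 3)**2)*(3 + 5*(1 - 3)**2))/(2 + 5*(1 - 3)**2) = -592*(1 + (2 + 5*(-2)**2)*(3 + 5*(-2)**2))/(2 + 5*(-2)**2) = -592*(1 + (2 + 5*4)*(3 + 5*4))/(2 + 5*4) = -592*(1 + (2 + 20)*(3 + 20))/(2 + 20) = -592*(1 + 22*23)/22 = -296*(1 + 506)/11 = -296*507/11 = -592*507/22 = -150072/11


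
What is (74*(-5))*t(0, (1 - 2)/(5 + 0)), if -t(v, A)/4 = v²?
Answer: 0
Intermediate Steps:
t(v, A) = -4*v²
(74*(-5))*t(0, (1 - 2)/(5 + 0)) = (74*(-5))*(-4*0²) = -(-1480)*0 = -370*0 = 0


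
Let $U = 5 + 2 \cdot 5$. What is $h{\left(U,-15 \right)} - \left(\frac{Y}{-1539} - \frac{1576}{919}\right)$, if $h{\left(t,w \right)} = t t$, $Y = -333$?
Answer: $\frac{35594018}{157149} \approx 226.5$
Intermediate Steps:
$U = 15$ ($U = 5 + 10 = 15$)
$h{\left(t,w \right)} = t^{2}$
$h{\left(U,-15 \right)} - \left(\frac{Y}{-1539} - \frac{1576}{919}\right) = 15^{2} - \left(- \frac{333}{-1539} - \frac{1576}{919}\right) = 225 - \left(\left(-333\right) \left(- \frac{1}{1539}\right) - \frac{1576}{919}\right) = 225 - \left(\frac{37}{171} - \frac{1576}{919}\right) = 225 - - \frac{235493}{157149} = 225 + \frac{235493}{157149} = \frac{35594018}{157149}$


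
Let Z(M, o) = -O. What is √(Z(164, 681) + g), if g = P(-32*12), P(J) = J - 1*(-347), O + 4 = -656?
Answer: √623 ≈ 24.960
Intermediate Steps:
O = -660 (O = -4 - 656 = -660)
P(J) = 347 + J (P(J) = J + 347 = 347 + J)
Z(M, o) = 660 (Z(M, o) = -1*(-660) = 660)
g = -37 (g = 347 - 32*12 = 347 - 384 = -37)
√(Z(164, 681) + g) = √(660 - 37) = √623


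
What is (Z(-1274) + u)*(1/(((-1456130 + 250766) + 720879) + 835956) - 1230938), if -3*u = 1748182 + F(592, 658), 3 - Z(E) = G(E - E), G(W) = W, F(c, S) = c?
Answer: 756583957967650705/1054413 ≈ 7.1754e+11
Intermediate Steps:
Z(E) = 3 (Z(E) = 3 - (E - E) = 3 - 1*0 = 3 + 0 = 3)
u = -1748774/3 (u = -(1748182 + 592)/3 = -1/3*1748774 = -1748774/3 ≈ -5.8293e+5)
(Z(-1274) + u)*(1/(((-1456130 + 250766) + 720879) + 835956) - 1230938) = (3 - 1748774/3)*(1/(((-1456130 + 250766) + 720879) + 835956) - 1230938) = -1748765*(1/((-1205364 + 720879) + 835956) - 1230938)/3 = -1748765*(1/(-484485 + 835956) - 1230938)/3 = -1748765*(1/351471 - 1230938)/3 = -1748765/3*(-432639009797/351471) = 756583957967650705/1054413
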